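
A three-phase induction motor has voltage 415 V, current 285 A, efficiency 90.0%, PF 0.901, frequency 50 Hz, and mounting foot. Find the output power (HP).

P_in = √3·V·I·cosφ = 1.732 × 415 × 285 × 0.901 = 184572 W
P_out = η·P_in = 0.9 × 184572 = 166115 W
= 166115/746 = 223 HP

223 HP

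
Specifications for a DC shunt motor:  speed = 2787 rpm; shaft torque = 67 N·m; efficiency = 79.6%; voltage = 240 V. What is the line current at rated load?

ω = 2π×2787/60 = 291.9 rad/s; P_out = τω = 67 × 291.9 = 19557 W
P_in = P_out / η = 19557 / 0.796 = 24569 W
I = P_in / V = 24569 / 240 = 102 A

102 A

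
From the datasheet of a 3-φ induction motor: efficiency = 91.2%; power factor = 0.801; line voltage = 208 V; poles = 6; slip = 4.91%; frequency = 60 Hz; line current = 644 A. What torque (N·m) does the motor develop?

1420 N·m

P_in = √3·V·I·cosφ = 1.732 × 208 × 644 × 0.801 = 185836 W
P_out = η·P_in = 0.912 × 185836 = 169482 W
n_s = 120×60/6 = 1200 rpm; n = 1200×(1−0.0491) = 1141 rpm
ω = 2π×1141/60 = 119.5 rad/s
τ = P_out/ω = 169482/119.5 = 1420 N·m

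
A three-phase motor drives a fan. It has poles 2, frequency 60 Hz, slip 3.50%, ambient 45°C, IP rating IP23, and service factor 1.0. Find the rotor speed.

n_s = 120f/p = 120×60/2 = 3600 rpm
n = n_s(1 − s) = 3600 × (1 − 0.035) = 3474 rpm

3474 rpm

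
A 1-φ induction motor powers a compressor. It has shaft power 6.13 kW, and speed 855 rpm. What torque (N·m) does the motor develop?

ω = 2π × 855/60 = 89.54 rad/s
τ = P/ω = 6130/89.54 = 68.5 N·m

68.5 N·m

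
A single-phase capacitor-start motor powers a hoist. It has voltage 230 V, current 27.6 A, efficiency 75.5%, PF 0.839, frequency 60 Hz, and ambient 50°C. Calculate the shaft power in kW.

P_in = V·I·cosφ = 230 × 27.6 × 0.839 = 5326 W
P_out = η·P_in = 0.755 × 5326 = 4021 W

4.02 kW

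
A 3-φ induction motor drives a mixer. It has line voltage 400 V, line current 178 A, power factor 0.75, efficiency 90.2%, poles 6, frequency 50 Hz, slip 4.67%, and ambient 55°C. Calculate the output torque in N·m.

P_in = √3·V·I·cosφ = 1.732 × 400 × 178 × 0.75 = 92489 W
P_out = η·P_in = 0.902 × 92489 = 83425 W
n_s = 120×50/6 = 1000 rpm; n = 1000×(1−0.0467) = 953 rpm
ω = 2π×953/60 = 99.8 rad/s
τ = P_out/ω = 83425/99.8 = 836 N·m

836 N·m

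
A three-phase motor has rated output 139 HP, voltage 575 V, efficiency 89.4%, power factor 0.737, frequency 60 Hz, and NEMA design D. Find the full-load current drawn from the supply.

P_out = 139 × 746 = 103694 W
P_in = P_out / η = 103694 / 0.894 = 115989 W
I_L = P_in / (√3·V_L·cosφ) = 115989 / (1.732 × 575 × 0.737) = 158 A

158 A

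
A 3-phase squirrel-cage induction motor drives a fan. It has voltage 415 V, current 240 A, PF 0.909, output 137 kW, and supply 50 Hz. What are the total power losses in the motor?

P_in = √3·V·I·cosφ = 1.732×415×240×0.909 = 156809 W
P_out = 137000 W
Losses = P_in − P_out = 156809 − 137000 = 19809 W

19.8 kW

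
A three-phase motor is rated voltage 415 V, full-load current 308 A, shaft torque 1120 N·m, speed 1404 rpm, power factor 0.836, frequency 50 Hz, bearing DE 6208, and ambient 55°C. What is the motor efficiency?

ω = 2π × 1404/60 = 147 rad/s; P_out = τω = 1120 × 147 = 164640 W
P_in = √3·V_L·I_L·cosφ = 1.732 × 415 × 308 × 0.836 = 185077 W
η = P_out / P_in = 164640 / 185077 = 0.890 = 89.0%

89.0 %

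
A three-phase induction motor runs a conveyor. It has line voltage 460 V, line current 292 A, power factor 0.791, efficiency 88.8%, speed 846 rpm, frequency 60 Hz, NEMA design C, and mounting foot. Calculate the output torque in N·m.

P_in = √3·V·I·cosφ = 1.732 × 460 × 292 × 0.791 = 184020 W
P_out = η·P_in = 0.888 × 184020 = 163410 W
n = 846 rpm
ω = 2π×846/60 = 88.59 rad/s
τ = P_out/ω = 163410/88.59 = 1840 N·m

1840 N·m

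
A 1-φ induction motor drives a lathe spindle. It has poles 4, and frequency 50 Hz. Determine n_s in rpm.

1500 rpm

n_s = 120f/p = 120×50/4 = 1500 rpm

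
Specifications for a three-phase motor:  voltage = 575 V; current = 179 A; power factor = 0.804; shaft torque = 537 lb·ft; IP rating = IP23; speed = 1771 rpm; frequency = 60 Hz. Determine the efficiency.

94.2 %

τ = 537 lb·ft × 1.356 = 728.2 N·m
ω = 2π × 1771/60 = 185.5 rad/s; P_out = τω = 728.2 × 185.5 = 135081 W
P_in = √3·V_L·I_L·cosφ = 1.732 × 575 × 179 × 0.804 = 143326 W
η = P_out / P_in = 135081 / 143326 = 0.942 = 94.2%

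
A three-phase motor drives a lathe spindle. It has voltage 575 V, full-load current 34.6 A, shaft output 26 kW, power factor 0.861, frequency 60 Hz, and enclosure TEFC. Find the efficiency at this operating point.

87.6 %

P_out = 26 kW = 26000 W
P_in = √3·V_L·I_L·cosφ = 1.732 × 575 × 34.6 × 0.861 = 29668 W
η = P_out / P_in = 26000 / 29668 = 0.876 = 87.6%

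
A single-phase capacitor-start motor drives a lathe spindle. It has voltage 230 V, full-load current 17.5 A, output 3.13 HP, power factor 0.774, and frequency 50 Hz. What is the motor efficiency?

75.0 %

P_out = 3.13 × 746 = 2335 W
P_in = V·I·cosφ = 230 × 17.5 × 0.774 = 3115 W
η = P_out / P_in = 2335 / 3115 = 0.750 = 75.0%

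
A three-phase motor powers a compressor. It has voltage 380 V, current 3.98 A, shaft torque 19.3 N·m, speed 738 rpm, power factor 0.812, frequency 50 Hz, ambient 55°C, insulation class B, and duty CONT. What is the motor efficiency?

ω = 2π × 738/60 = 77.28 rad/s; P_out = τω = 19.3 × 77.28 = 1492 W
P_in = √3·V_L·I_L·cosφ = 1.732 × 380 × 3.98 × 0.812 = 2127 W
η = P_out / P_in = 1492 / 2127 = 0.701 = 70.1%

70.1 %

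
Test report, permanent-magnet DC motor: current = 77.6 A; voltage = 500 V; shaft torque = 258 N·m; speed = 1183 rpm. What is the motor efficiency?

ω = 2π × 1183/60 = 123.9 rad/s; P_out = τω = 258 × 123.9 = 31966 W
P_in = V·I = 500 × 77.6 = 38800 W
η = P_out / P_in = 31966 / 38800 = 0.824 = 82.4%

82.4 %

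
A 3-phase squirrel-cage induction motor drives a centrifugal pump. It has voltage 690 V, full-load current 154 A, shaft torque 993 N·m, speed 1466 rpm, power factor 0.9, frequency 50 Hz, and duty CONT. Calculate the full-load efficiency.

ω = 2π × 1466/60 = 153.5 rad/s; P_out = τω = 993 × 153.5 = 152426 W
P_in = √3·V_L·I_L·cosφ = 1.732 × 690 × 154 × 0.9 = 165638 W
η = P_out / P_in = 152426 / 165638 = 0.920 = 92.0%

92.0 %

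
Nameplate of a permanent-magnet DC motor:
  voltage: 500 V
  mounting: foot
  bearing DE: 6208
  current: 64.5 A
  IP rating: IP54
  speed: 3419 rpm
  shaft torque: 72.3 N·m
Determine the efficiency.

ω = 2π × 3419/60 = 358 rad/s; P_out = τω = 72.3 × 358 = 25883 W
P_in = V·I = 500 × 64.5 = 32250 W
η = P_out / P_in = 25883 / 32250 = 0.803 = 80.3%

80.3 %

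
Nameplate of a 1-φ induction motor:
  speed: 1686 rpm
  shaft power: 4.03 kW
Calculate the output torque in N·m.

ω = 2π × 1686/60 = 176.6 rad/s
τ = P/ω = 4030/176.6 = 22.8 N·m

22.8 N·m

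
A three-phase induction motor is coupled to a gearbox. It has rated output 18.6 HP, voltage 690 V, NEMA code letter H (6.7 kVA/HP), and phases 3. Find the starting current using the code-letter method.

S_LR = 6.7 × 18.6 = 124.62 kVA
I_LR = S_LR/(√3·V_L) = 124620/(1.732×690) = 104 A

104 A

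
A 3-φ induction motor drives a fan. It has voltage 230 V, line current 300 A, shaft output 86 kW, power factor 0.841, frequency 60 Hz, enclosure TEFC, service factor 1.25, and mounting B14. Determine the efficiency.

85.6 %

P_out = 86 kW = 86000 W
P_in = √3·V_L·I_L·cosφ = 1.732 × 230 × 300 × 0.841 = 100506 W
η = P_out / P_in = 86000 / 100506 = 0.856 = 85.6%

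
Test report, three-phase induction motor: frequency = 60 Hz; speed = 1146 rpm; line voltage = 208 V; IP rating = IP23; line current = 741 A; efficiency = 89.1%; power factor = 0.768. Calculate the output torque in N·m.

1520 N·m

P_in = √3·V·I·cosφ = 1.732 × 208 × 741 × 0.768 = 205017 W
P_out = η·P_in = 0.891 × 205017 = 182670 W
n = 1146 rpm
ω = 2π×1146/60 = 120 rad/s
τ = P_out/ω = 182670/120 = 1520 N·m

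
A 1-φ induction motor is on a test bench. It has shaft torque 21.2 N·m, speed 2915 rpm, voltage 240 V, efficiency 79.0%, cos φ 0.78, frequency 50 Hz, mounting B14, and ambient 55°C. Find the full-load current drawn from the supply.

43.8 A

ω = 2π×2915/60 = 305.3 rad/s; P_out = τω = 21.2 × 305.3 = 6472 W
P_in = P_out / η = 6472 / 0.790 = 8192 W
I = P_in / (V·cosφ) = 8192 / (240 × 0.78) = 43.8 A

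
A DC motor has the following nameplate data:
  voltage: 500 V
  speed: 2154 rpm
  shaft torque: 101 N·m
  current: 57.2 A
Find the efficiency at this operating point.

ω = 2π × 2154/60 = 225.6 rad/s; P_out = τω = 101 × 225.6 = 22786 W
P_in = V·I = 500 × 57.2 = 28600 W
η = P_out / P_in = 22786 / 28600 = 0.797 = 79.7%

79.7 %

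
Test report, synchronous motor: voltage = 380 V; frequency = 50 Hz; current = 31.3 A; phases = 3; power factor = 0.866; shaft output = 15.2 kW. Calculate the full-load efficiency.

85.2 %

P_out = 15.2 kW = 15200 W
P_in = √3·V_L·I_L·cosφ = 1.732 × 380 × 31.3 × 0.866 = 17840 W
η = P_out / P_in = 15200 / 17840 = 0.852 = 85.2%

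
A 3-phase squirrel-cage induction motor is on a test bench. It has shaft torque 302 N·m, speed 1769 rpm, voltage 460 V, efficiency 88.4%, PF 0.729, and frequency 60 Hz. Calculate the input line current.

109 A

ω = 2π×1769/60 = 185.2 rad/s; P_out = τω = 302 × 185.2 = 55930 W
P_in = P_out / η = 55930 / 0.884 = 63269 W
I_L = P_in / (√3·V_L·cosφ) = 63269 / (1.732 × 460 × 0.729) = 109 A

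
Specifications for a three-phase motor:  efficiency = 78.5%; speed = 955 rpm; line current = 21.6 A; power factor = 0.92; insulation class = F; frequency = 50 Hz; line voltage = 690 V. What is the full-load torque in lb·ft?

137 lb·ft

P_in = √3·V·I·cosφ = 1.732 × 690 × 21.6 × 0.92 = 23749 W
P_out = η·P_in = 0.785 × 23749 = 18643 W
n = 955 rpm
ω = 2π×955/60 = 100 rad/s
τ = P_out/ω = 18643/100 = 186.4 N·m
In lb·ft: 186.4/1.356 = 137 lb·ft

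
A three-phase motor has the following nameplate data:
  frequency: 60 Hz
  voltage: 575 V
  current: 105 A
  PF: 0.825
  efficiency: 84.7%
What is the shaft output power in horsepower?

98 HP

P_in = √3·V·I·cosφ = 1.732 × 575 × 105 × 0.825 = 86270 W
P_out = η·P_in = 0.847 × 86270 = 73071 W
= 73071/746 = 98 HP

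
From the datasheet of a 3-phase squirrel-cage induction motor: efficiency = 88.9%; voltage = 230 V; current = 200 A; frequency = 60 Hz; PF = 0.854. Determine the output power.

P_in = √3·V·I·cosφ = 1.732 × 230 × 200 × 0.854 = 68040 W
P_out = η·P_in = 0.889 × 68040 = 60488 W

60.5 kW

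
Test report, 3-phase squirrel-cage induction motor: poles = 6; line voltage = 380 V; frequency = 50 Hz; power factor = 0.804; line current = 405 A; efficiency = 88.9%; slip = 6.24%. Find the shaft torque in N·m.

P_in = √3·V·I·cosφ = 1.732 × 380 × 405 × 0.804 = 214310 W
P_out = η·P_in = 0.889 × 214310 = 190522 W
n_s = 120×50/6 = 1000 rpm; n = 1000×(1−0.0624) = 938 rpm
ω = 2π×938/60 = 98.23 rad/s
τ = P_out/ω = 190522/98.23 = 1940 N·m

1940 N·m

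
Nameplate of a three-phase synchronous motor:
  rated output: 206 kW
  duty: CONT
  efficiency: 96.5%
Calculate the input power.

P_out = 206000 W
P_in = P_out/η = 206000/0.965 = 213472 W = 213 kW

213 kW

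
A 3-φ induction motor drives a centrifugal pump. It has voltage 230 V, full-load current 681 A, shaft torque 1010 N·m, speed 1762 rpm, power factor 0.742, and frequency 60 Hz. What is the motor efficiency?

ω = 2π × 1762/60 = 184.5 rad/s; P_out = τω = 1010 × 184.5 = 186345 W
P_in = √3·V_L·I_L·cosφ = 1.732 × 230 × 681 × 0.742 = 201292 W
η = P_out / P_in = 186345 / 201292 = 0.926 = 92.6%

92.6 %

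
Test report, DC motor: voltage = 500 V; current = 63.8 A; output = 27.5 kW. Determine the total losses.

4.4 kW

P_in = V·I = 500×63.8 = 31900 W
P_out = 27500 W
Losses = P_in − P_out = 31900 − 27500 = 4400 W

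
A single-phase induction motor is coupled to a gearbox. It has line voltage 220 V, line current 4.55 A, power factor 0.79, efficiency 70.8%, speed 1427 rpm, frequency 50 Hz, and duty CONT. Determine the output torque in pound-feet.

2.76 lb·ft

P_in = V·I·cosφ = 220 × 4.55 × 0.79 = 791 W
P_out = η·P_in = 0.708 × 791 = 560 W
n = 1427 rpm
ω = 2π×1427/60 = 149.4 rad/s
τ = P_out/ω = 560/149.4 = 3.748 N·m
In lb·ft: 3.748/1.356 = 2.76 lb·ft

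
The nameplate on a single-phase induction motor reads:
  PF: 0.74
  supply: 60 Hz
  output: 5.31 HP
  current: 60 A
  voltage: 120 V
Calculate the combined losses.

1.37 kW

P_in = V·I·cosφ = 120×60×0.74 = 5328 W
P_out = 5.31×746 = 3961 W
Losses = P_in − P_out = 5328 − 3961 = 1367 W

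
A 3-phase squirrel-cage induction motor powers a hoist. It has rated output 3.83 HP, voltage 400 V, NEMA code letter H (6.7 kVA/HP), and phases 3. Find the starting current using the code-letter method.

S_LR = 6.7 × 3.83 = 25.661 kVA
I_LR = S_LR/(√3·V_L) = 25661/(1.732×400) = 37 A

37 A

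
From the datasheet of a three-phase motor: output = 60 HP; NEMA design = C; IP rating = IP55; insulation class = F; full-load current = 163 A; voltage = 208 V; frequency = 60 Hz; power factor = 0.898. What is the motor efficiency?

84.9 %

P_out = 60 × 746 = 44760 W
P_in = √3·V_L·I_L·cosφ = 1.732 × 208 × 163 × 0.898 = 52732 W
η = P_out / P_in = 44760 / 52732 = 0.849 = 84.9%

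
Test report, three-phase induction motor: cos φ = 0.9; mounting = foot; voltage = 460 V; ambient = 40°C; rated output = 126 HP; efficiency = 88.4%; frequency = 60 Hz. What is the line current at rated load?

P_out = 126 × 746 = 93996 W
P_in = P_out / η = 93996 / 0.884 = 106330 W
I_L = P_in / (√3·V_L·cosφ) = 106330 / (1.732 × 460 × 0.9) = 148 A

148 A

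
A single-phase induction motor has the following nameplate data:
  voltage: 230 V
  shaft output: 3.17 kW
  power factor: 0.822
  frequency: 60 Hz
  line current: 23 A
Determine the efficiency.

72.9 %

P_out = 3.17 kW = 3170 W
P_in = V·I·cosφ = 230 × 23 × 0.822 = 4348 W
η = P_out / P_in = 3170 / 4348 = 0.729 = 72.9%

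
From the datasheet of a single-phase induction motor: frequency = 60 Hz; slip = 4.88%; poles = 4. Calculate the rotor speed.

n_s = 120f/p = 120×60/4 = 1800 rpm
n = n_s(1 − s) = 1800 × (1 − 0.0488) = 1712 rpm

1712 rpm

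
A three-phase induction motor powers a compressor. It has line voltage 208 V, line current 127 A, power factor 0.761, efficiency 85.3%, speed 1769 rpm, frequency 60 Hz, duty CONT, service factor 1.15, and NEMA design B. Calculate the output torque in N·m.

160 N·m

P_in = √3·V·I·cosφ = 1.732 × 208 × 127 × 0.761 = 34818 W
P_out = η·P_in = 0.853 × 34818 = 29700 W
n = 1769 rpm
ω = 2π×1769/60 = 185.2 rad/s
τ = P_out/ω = 29700/185.2 = 160 N·m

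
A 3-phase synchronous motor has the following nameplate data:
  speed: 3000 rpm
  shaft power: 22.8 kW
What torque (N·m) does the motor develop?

72.6 N·m

ω = 2π × 3000/60 = 314.2 rad/s
τ = P/ω = 22800/314.2 = 72.6 N·m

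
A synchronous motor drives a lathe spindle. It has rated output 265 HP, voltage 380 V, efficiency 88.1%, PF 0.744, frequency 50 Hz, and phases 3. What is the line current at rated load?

P_out = 265 × 746 = 197690 W
P_in = P_out / η = 197690 / 0.881 = 224393 W
I_L = P_in / (√3·V_L·cosφ) = 224393 / (1.732 × 380 × 0.744) = 458 A

458 A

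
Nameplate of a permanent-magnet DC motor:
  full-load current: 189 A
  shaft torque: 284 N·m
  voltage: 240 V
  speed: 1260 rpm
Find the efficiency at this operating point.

ω = 2π × 1260/60 = 131.9 rad/s; P_out = τω = 284 × 131.9 = 37460 W
P_in = V·I = 240 × 189 = 45360 W
η = P_out / P_in = 37460 / 45360 = 0.826 = 82.6%

82.6 %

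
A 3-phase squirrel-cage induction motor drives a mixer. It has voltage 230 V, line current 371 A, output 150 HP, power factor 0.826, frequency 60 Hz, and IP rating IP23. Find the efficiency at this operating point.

P_out = 150 × 746 = 111900 W
P_in = √3·V_L·I_L·cosφ = 1.732 × 230 × 371 × 0.826 = 122076 W
η = P_out / P_in = 111900 / 122076 = 0.917 = 91.7%

91.7 %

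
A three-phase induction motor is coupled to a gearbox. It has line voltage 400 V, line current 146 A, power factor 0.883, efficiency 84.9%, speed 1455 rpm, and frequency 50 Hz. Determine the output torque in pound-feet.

367 lb·ft

P_in = √3·V·I·cosφ = 1.732 × 400 × 146 × 0.883 = 89314 W
P_out = η·P_in = 0.849 × 89314 = 75828 W
n = 1455 rpm
ω = 2π×1455/60 = 152.4 rad/s
τ = P_out/ω = 75828/152.4 = 497.6 N·m
In lb·ft: 497.6/1.356 = 367 lb·ft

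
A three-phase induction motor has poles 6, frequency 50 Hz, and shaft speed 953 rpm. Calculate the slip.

n_s = 120f/p = 120×50/6 = 1000 rpm
s = (n_s − n)/n_s = (1000 − 953)/1000 = 0.0470

4.70 %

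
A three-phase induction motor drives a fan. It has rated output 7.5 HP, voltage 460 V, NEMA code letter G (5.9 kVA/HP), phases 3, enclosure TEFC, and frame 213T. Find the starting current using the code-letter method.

S_LR = 5.9 × 7.5 = 44.25 kVA
I_LR = S_LR/(√3·V_L) = 44250/(1.732×460) = 55.5 A

55.5 A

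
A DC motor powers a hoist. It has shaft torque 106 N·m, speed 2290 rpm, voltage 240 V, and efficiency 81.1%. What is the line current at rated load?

ω = 2π×2290/60 = 239.8 rad/s; P_out = τω = 106 × 239.8 = 25419 W
P_in = P_out / η = 25419 / 0.811 = 31343 W
I = P_in / V = 31343 / 240 = 131 A

131 A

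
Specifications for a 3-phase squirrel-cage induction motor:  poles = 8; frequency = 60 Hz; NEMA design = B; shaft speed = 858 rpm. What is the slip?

4.67 %

n_s = 120f/p = 120×60/8 = 900 rpm
s = (n_s − n)/n_s = (900 − 858)/900 = 0.0467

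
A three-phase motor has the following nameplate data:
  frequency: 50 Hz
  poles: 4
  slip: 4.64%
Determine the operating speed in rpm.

1430 rpm

n_s = 120f/p = 120×50/4 = 1500 rpm
n = n_s(1 − s) = 1500 × (1 − 0.0464) = 1430 rpm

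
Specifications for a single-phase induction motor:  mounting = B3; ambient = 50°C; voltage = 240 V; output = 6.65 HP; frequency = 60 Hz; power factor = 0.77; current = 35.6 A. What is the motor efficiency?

P_out = 6.65 × 746 = 4961 W
P_in = V·I·cosφ = 240 × 35.6 × 0.77 = 6579 W
η = P_out / P_in = 4961 / 6579 = 0.754 = 75.4%

75.4 %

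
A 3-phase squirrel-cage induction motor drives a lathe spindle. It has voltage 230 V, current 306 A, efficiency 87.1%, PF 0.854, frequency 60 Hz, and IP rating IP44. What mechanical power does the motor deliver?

P_in = √3·V·I·cosφ = 1.732 × 230 × 306 × 0.854 = 104101 W
P_out = η·P_in = 0.871 × 104101 = 90672 W

90.7 kW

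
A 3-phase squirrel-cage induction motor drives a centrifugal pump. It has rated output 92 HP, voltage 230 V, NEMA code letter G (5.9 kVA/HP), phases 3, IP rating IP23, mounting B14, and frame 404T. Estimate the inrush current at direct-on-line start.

1360 A

S_LR = 5.9 × 92 = 542.8 kVA
I_LR = S_LR/(√3·V_L) = 542800/(1.732×230) = 1360 A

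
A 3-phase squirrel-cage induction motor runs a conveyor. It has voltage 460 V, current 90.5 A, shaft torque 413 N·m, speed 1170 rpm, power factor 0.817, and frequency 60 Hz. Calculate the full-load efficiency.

85.9 %

ω = 2π × 1170/60 = 122.5 rad/s; P_out = τω = 413 × 122.5 = 50593 W
P_in = √3·V_L·I_L·cosφ = 1.732 × 460 × 90.5 × 0.817 = 58908 W
η = P_out / P_in = 50593 / 58908 = 0.859 = 85.9%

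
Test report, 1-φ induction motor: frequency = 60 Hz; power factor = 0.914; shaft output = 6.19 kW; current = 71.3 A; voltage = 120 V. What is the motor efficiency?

P_out = 6.19 kW = 6190 W
P_in = V·I·cosφ = 120 × 71.3 × 0.914 = 7820 W
η = P_out / P_in = 6190 / 7820 = 0.792 = 79.2%

79.2 %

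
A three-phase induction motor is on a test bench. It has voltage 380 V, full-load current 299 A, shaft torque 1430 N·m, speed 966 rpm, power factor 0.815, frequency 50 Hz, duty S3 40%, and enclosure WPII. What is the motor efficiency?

ω = 2π × 966/60 = 101.2 rad/s; P_out = τω = 1430 × 101.2 = 144716 W
P_in = √3·V_L·I_L·cosφ = 1.732 × 380 × 299 × 0.815 = 160384 W
η = P_out / P_in = 144716 / 160384 = 0.902 = 90.2%

90.2 %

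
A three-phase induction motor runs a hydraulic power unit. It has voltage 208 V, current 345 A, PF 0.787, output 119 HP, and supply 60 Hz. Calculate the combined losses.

9040 W

P_in = √3·V·I·cosφ = 1.732×208×345×0.787 = 97815 W
P_out = 119×746 = 88774 W
Losses = P_in − P_out = 97815 − 88774 = 9041 W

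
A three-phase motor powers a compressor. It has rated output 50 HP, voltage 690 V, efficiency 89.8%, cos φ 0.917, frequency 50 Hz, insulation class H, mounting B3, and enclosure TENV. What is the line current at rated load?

37.9 A

P_out = 50 × 746 = 37300 W
P_in = P_out / η = 37300 / 0.898 = 41537 W
I_L = P_in / (√3·V_L·cosφ) = 41537 / (1.732 × 690 × 0.917) = 37.9 A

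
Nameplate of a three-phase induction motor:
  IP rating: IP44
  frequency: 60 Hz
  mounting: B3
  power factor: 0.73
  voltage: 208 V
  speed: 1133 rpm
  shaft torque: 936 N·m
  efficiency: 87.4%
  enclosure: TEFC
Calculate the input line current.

ω = 2π×1133/60 = 118.6 rad/s; P_out = τω = 936 × 118.6 = 111010 W
P_in = P_out / η = 111010 / 0.874 = 127014 W
I_L = P_in / (√3·V_L·cosφ) = 127014 / (1.732 × 208 × 0.73) = 483 A

483 A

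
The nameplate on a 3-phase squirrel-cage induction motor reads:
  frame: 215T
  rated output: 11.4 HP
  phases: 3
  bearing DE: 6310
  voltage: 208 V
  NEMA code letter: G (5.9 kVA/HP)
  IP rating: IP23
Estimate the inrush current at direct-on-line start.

S_LR = 5.9 × 11.4 = 67.26 kVA
I_LR = S_LR/(√3·V_L) = 67260/(1.732×208) = 187 A

187 A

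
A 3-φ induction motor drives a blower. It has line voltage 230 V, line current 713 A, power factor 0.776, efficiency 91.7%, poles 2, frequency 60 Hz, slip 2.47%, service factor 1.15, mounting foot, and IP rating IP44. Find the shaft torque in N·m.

550 N·m

P_in = √3·V·I·cosφ = 1.732 × 230 × 713 × 0.776 = 220408 W
P_out = η·P_in = 0.917 × 220408 = 202114 W
n_s = 120×60/2 = 3600 rpm; n = 3600×(1−0.0247) = 3511 rpm
ω = 2π×3511/60 = 367.7 rad/s
τ = P_out/ω = 202114/367.7 = 550 N·m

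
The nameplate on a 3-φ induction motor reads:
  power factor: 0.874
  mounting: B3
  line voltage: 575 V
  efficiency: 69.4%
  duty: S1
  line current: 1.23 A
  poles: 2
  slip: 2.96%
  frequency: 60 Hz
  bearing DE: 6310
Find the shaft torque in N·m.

P_in = √3·V·I·cosφ = 1.732 × 575 × 1.23 × 0.874 = 1071 W
P_out = η·P_in = 0.694 × 1071 = 743 W
n_s = 120×60/2 = 3600 rpm; n = 3600×(1−0.0296) = 3493 rpm
ω = 2π×3493/60 = 365.8 rad/s
τ = P_out/ω = 743/365.8 = 2.03 N·m

2.03 N·m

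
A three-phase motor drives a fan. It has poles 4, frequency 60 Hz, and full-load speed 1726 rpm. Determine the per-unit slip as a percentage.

4.11 %

n_s = 120f/p = 120×60/4 = 1800 rpm
s = (n_s − n)/n_s = (1800 − 1726)/1800 = 0.0411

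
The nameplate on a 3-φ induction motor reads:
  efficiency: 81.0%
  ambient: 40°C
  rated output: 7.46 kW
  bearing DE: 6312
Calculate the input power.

9.21 kW

P_out = 7460 W
P_in = P_out/η = 7460/0.81 = 9210 W = 9.21 kW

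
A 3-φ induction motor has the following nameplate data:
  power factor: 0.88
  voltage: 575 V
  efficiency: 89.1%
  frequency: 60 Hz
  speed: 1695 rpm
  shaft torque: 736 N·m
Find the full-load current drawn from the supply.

ω = 2π×1695/60 = 177.5 rad/s; P_out = τω = 736 × 177.5 = 130640 W
P_in = P_out / η = 130640 / 0.891 = 146622 W
I_L = P_in / (√3·V_L·cosφ) = 146622 / (1.732 × 575 × 0.88) = 167 A

167 A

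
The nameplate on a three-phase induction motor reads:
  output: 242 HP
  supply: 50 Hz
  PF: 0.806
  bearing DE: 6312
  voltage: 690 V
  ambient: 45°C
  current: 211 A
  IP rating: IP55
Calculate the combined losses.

P_in = √3·V·I·cosφ = 1.732×690×211×0.806 = 203242 W
P_out = 242×746 = 180532 W
Losses = P_in − P_out = 203242 − 180532 = 22710 W

22700 W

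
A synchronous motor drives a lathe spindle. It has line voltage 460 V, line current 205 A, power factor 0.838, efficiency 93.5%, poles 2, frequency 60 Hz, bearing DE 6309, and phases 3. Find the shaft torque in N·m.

339 N·m

P_in = √3·V·I·cosφ = 1.732 × 460 × 205 × 0.838 = 136869 W
P_out = η·P_in = 0.935 × 136869 = 127973 W
n = n_s = 120×60/2 = 3600 rpm (synchronous)
ω = 2π×3600/60 = 377 rad/s
τ = P_out/ω = 127973/377 = 339 N·m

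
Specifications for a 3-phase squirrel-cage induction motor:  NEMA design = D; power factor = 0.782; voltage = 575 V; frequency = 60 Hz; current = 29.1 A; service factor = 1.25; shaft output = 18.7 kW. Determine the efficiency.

82.5 %

P_out = 18.7 kW = 18700 W
P_in = √3·V_L·I_L·cosφ = 1.732 × 575 × 29.1 × 0.782 = 22663 W
η = P_out / P_in = 18700 / 22663 = 0.825 = 82.5%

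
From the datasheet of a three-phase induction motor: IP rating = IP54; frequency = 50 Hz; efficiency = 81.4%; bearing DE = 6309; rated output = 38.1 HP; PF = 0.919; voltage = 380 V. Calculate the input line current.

P_out = 38.1 × 746 = 28423 W
P_in = P_out / η = 28423 / 0.814 = 34918 W
I_L = P_in / (√3·V_L·cosφ) = 34918 / (1.732 × 380 × 0.919) = 57.7 A

57.7 A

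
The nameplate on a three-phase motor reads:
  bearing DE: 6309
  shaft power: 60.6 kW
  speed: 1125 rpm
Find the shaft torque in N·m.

ω = 2π × 1125/60 = 117.8 rad/s
τ = P/ω = 60600/117.8 = 514 N·m

514 N·m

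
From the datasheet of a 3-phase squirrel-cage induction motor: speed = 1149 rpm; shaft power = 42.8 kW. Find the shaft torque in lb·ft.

262 lb·ft

ω = 2π × 1149/60 = 120.3 rad/s
τ = P/ω = 42800/120.3 = 355.8 N·m
In lb·ft: 355.8/1.356 = 262 lb·ft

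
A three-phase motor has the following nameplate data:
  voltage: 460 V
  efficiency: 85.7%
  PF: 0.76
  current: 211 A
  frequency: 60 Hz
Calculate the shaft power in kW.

P_in = √3·V·I·cosφ = 1.732 × 460 × 211 × 0.76 = 127762 W
P_out = η·P_in = 0.857 × 127762 = 109492 W

109 kW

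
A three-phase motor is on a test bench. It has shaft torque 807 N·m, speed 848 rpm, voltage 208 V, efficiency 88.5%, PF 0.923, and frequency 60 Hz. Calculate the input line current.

ω = 2π×848/60 = 88.8 rad/s; P_out = τω = 807 × 88.8 = 71662 W
P_in = P_out / η = 71662 / 0.885 = 80974 W
I_L = P_in / (√3·V_L·cosφ) = 80974 / (1.732 × 208 × 0.923) = 244 A

244 A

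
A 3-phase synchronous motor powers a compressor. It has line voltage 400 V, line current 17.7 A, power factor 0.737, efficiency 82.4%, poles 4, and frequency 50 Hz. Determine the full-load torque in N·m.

47.4 N·m

P_in = √3·V·I·cosφ = 1.732 × 400 × 17.7 × 0.737 = 9038 W
P_out = η·P_in = 0.824 × 9038 = 7447 W
n = n_s = 120×50/4 = 1500 rpm (synchronous)
ω = 2π×1500/60 = 157.1 rad/s
τ = P_out/ω = 7447/157.1 = 47.4 N·m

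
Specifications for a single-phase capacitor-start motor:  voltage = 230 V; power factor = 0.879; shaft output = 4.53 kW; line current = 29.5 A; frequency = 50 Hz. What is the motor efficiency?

76.0 %

P_out = 4.53 kW = 4530 W
P_in = V·I·cosφ = 230 × 29.5 × 0.879 = 5964 W
η = P_out / P_in = 4530 / 5964 = 0.760 = 76.0%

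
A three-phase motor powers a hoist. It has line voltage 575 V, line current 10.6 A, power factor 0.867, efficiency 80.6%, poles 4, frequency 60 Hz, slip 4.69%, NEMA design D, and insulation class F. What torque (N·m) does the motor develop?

P_in = √3·V·I·cosφ = 1.732 × 575 × 10.6 × 0.867 = 9153 W
P_out = η·P_in = 0.806 × 9153 = 7377 W
n_s = 120×60/4 = 1800 rpm; n = 1800×(1−0.0469) = 1716 rpm
ω = 2π×1716/60 = 179.7 rad/s
τ = P_out/ω = 7377/179.7 = 41.1 N·m

41.1 N·m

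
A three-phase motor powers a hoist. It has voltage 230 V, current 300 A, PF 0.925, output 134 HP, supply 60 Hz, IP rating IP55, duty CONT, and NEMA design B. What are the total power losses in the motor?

10.6 kW

P_in = √3·V·I·cosφ = 1.732×230×300×0.925 = 110545 W
P_out = 134×746 = 99964 W
Losses = P_in − P_out = 110545 − 99964 = 10581 W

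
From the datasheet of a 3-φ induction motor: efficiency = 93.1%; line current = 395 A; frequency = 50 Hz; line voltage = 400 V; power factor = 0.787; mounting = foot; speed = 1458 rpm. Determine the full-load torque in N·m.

P_in = √3·V·I·cosφ = 1.732 × 400 × 395 × 0.787 = 215367 W
P_out = η·P_in = 0.931 × 215367 = 200507 W
n = 1458 rpm
ω = 2π×1458/60 = 152.7 rad/s
τ = P_out/ω = 200507/152.7 = 1310 N·m

1310 N·m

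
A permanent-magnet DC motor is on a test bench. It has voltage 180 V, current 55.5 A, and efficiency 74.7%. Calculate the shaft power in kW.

7.46 kW

P_in = V·I = 180 × 55.5 = 9990 W
P_out = η·P_in = 0.747 × 9990 = 7463 W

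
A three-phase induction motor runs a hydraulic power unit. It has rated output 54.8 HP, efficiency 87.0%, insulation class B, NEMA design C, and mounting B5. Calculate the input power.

47 kW

P_out = 54.8 × 746 = 40881 W
P_in = P_out/η = 40881/0.87 = 46990 W = 47 kW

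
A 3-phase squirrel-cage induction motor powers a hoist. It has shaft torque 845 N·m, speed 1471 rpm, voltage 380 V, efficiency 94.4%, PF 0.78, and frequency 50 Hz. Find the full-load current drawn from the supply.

ω = 2π×1471/60 = 154 rad/s; P_out = τω = 845 × 154 = 130130 W
P_in = P_out / η = 130130 / 0.944 = 137850 W
I_L = P_in / (√3·V_L·cosφ) = 137850 / (1.732 × 380 × 0.78) = 269 A

269 A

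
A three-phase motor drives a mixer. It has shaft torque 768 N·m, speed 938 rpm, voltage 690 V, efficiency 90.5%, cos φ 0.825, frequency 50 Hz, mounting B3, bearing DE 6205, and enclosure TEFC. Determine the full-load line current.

84.5 A

ω = 2π×938/60 = 98.23 rad/s; P_out = τω = 768 × 98.23 = 75441 W
P_in = P_out / η = 75441 / 0.905 = 83360 W
I_L = P_in / (√3·V_L·cosφ) = 83360 / (1.732 × 690 × 0.825) = 84.5 A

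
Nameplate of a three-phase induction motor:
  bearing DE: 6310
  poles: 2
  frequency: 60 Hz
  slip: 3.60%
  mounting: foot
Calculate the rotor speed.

n_s = 120f/p = 120×60/2 = 3600 rpm
n = n_s(1 − s) = 3600 × (1 − 0.036) = 3470 rpm

3470 rpm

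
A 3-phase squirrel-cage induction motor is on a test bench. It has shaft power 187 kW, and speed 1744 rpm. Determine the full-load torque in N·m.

1020 N·m

ω = 2π × 1744/60 = 182.6 rad/s
τ = P/ω = 187000/182.6 = 1020 N·m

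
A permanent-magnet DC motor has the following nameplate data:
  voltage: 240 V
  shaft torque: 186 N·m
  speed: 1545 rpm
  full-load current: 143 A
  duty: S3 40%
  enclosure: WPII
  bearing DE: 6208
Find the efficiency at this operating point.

87.7 %

ω = 2π × 1545/60 = 161.8 rad/s; P_out = τω = 186 × 161.8 = 30095 W
P_in = V·I = 240 × 143 = 34320 W
η = P_out / P_in = 30095 / 34320 = 0.877 = 87.7%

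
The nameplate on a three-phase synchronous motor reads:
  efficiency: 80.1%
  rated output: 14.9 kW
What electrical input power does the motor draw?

P_out = 14900 W
P_in = P_out/η = 14900/0.801 = 18602 W = 18.6 kW

18.6 kW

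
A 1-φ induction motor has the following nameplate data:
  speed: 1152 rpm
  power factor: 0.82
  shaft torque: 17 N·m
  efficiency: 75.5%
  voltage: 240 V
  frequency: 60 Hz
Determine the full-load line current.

ω = 2π×1152/60 = 120.6 rad/s; P_out = τω = 17 × 120.6 = 2050 W
P_in = P_out / η = 2050 / 0.755 = 2715 W
I = P_in / (V·cosφ) = 2715 / (240 × 0.82) = 13.8 A

13.8 A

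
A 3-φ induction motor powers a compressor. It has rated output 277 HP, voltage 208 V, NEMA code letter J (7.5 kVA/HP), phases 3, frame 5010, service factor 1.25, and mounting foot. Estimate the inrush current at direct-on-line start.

S_LR = 7.5 × 277 = 2077.5 kVA
I_LR = S_LR/(√3·V_L) = 2077500/(1.732×208) = 5770 A

5770 A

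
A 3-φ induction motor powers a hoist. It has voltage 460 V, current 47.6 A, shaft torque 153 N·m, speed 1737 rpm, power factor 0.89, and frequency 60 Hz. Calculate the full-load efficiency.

ω = 2π × 1737/60 = 181.9 rad/s; P_out = τω = 153 × 181.9 = 27831 W
P_in = √3·V_L·I_L·cosφ = 1.732 × 460 × 47.6 × 0.89 = 33752 W
η = P_out / P_in = 27831 / 33752 = 0.825 = 82.5%

82.5 %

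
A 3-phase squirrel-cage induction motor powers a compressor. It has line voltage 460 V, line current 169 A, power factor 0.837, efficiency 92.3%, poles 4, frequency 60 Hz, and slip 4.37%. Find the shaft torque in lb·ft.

P_in = √3·V·I·cosφ = 1.732 × 460 × 169 × 0.837 = 112698 W
P_out = η·P_in = 0.923 × 112698 = 104020 W
n_s = 120×60/4 = 1800 rpm; n = 1800×(1−0.0437) = 1721 rpm
ω = 2π×1721/60 = 180.2 rad/s
τ = P_out/ω = 104020/180.2 = 577.2 N·m
In lb·ft: 577.2/1.356 = 426 lb·ft

426 lb·ft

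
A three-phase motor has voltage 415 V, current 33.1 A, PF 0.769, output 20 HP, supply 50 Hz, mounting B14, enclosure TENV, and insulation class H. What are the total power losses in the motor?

P_in = √3·V·I·cosφ = 1.732×415×33.1×0.769 = 18296 W
P_out = 20×746 = 14920 W
Losses = P_in − P_out = 18296 − 14920 = 3376 W

3.38 kW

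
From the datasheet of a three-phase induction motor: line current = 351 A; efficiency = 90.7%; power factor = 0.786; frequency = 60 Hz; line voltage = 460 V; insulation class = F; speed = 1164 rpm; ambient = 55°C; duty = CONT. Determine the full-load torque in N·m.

P_in = √3·V·I·cosφ = 1.732 × 460 × 351 × 0.786 = 219804 W
P_out = η·P_in = 0.907 × 219804 = 199362 W
n = 1164 rpm
ω = 2π×1164/60 = 121.9 rad/s
τ = P_out/ω = 199362/121.9 = 1640 N·m

1640 N·m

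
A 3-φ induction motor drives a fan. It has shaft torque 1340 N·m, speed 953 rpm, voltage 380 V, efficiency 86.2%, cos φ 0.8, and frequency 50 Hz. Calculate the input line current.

295 A

ω = 2π×953/60 = 99.8 rad/s; P_out = τω = 1340 × 99.8 = 133732 W
P_in = P_out / η = 133732 / 0.862 = 155142 W
I_L = P_in / (√3·V_L·cosφ) = 155142 / (1.732 × 380 × 0.8) = 295 A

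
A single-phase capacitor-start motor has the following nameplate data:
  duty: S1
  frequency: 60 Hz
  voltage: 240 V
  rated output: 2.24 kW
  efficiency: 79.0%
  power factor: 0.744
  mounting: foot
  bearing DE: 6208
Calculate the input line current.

P_out = 2.24 kW = 2240 W
P_in = P_out / η = 2240 / 0.790 = 2835 W
I = P_in / (V·cosφ) = 2835 / (240 × 0.744) = 15.9 A

15.9 A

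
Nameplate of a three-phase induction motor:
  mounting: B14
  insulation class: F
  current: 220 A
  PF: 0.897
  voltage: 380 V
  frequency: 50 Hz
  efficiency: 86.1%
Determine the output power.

112 kW

P_in = √3·V·I·cosφ = 1.732 × 380 × 220 × 0.897 = 129881 W
P_out = η·P_in = 0.861 × 129881 = 111828 W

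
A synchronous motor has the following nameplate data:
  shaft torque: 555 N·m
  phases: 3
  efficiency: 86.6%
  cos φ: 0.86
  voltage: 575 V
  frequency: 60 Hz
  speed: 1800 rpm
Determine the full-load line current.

141 A

ω = 2π×1800/60 = 188.5 rad/s; P_out = τω = 555 × 188.5 = 104618 W
P_in = P_out / η = 104618 / 0.866 = 120806 W
I_L = P_in / (√3·V_L·cosφ) = 120806 / (1.732 × 575 × 0.86) = 141 A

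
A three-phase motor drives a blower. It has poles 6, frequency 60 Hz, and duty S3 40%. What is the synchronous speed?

n_s = 120f/p = 120×60/6 = 1200 rpm

1200 rpm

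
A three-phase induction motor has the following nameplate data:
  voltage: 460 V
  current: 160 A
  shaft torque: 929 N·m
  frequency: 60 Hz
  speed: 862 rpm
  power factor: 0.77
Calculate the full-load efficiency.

ω = 2π × 862/60 = 90.27 rad/s; P_out = τω = 929 × 90.27 = 83861 W
P_in = √3·V_L·I_L·cosφ = 1.732 × 460 × 160 × 0.77 = 98156 W
η = P_out / P_in = 83861 / 98156 = 0.854 = 85.4%

85.4 %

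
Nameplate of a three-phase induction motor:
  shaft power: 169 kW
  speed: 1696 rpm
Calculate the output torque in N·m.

952 N·m

ω = 2π × 1696/60 = 177.6 rad/s
τ = P/ω = 169000/177.6 = 952 N·m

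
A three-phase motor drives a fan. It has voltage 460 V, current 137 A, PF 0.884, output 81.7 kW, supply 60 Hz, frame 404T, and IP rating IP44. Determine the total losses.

P_in = √3·V·I·cosφ = 1.732×460×137×0.884 = 96489 W
P_out = 81700 W
Losses = P_in − P_out = 96489 − 81700 = 14789 W

14.8 kW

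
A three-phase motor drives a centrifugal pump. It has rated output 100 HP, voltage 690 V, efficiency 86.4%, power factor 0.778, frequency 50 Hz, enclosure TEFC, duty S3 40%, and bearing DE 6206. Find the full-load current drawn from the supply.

P_out = 100 × 746 = 74600 W
P_in = P_out / η = 74600 / 0.864 = 86343 W
I_L = P_in / (√3·V_L·cosφ) = 86343 / (1.732 × 690 × 0.778) = 92.9 A

92.9 A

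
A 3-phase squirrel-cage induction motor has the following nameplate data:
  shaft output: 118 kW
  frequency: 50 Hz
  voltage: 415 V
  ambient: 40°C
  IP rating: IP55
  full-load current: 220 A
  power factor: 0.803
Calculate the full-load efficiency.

P_out = 118 kW = 118000 W
P_in = √3·V_L·I_L·cosφ = 1.732 × 415 × 220 × 0.803 = 126980 W
η = P_out / P_in = 118000 / 126980 = 0.929 = 92.9%

92.9 %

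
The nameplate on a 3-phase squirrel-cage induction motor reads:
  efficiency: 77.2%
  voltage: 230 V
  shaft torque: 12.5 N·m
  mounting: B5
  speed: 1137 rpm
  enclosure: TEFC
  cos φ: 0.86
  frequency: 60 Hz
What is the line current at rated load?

5.63 A

ω = 2π×1137/60 = 119.1 rad/s; P_out = τω = 12.5 × 119.1 = 1489 W
P_in = P_out / η = 1489 / 0.772 = 1929 W
I_L = P_in / (√3·V_L·cosφ) = 1929 / (1.732 × 230 × 0.86) = 5.63 A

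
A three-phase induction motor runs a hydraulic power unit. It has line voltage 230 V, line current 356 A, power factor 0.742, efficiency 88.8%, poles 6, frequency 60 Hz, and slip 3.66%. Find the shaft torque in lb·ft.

P_in = √3·V·I·cosφ = 1.732 × 230 × 356 × 0.742 = 105228 W
P_out = η·P_in = 0.888 × 105228 = 93442 W
n_s = 120×60/6 = 1200 rpm; n = 1200×(1−0.0366) = 1156 rpm
ω = 2π×1156/60 = 121.1 rad/s
τ = P_out/ω = 93442/121.1 = 771.6 N·m
In lb·ft: 771.6/1.356 = 569 lb·ft

569 lb·ft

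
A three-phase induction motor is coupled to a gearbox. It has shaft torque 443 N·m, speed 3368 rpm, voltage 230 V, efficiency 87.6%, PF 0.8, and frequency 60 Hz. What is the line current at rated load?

ω = 2π×3368/60 = 352.7 rad/s; P_out = τω = 443 × 352.7 = 156246 W
P_in = P_out / η = 156246 / 0.876 = 178363 W
I_L = P_in / (√3·V_L·cosφ) = 178363 / (1.732 × 230 × 0.8) = 560 A

560 A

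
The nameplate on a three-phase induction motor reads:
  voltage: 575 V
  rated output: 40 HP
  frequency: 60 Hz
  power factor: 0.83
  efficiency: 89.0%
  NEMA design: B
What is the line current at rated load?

P_out = 40 × 746 = 29840 W
P_in = P_out / η = 29840 / 0.890 = 33528 W
I_L = P_in / (√3·V_L·cosφ) = 33528 / (1.732 × 575 × 0.83) = 40.6 A

40.6 A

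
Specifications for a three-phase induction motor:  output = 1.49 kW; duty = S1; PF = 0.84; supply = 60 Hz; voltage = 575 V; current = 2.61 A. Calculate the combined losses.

693 W

P_in = √3·V·I·cosφ = 1.732×575×2.61×0.84 = 2183 W
P_out = 1490 W
Losses = P_in − P_out = 2183 − 1490 = 693 W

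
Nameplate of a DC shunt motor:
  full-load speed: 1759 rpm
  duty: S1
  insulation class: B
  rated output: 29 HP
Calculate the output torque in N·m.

117 N·m

P_out = 29 × 746 = 21634 W
ω = 2π × 1759/60 = 184.2 rad/s
τ = P_out/ω = 21634/184.2 = 117 N·m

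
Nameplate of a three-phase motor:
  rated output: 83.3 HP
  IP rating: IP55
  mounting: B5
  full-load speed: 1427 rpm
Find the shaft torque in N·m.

P_out = 83.3 × 746 = 62142 W
ω = 2π × 1427/60 = 149.4 rad/s
τ = P_out/ω = 62142/149.4 = 416 N·m

416 N·m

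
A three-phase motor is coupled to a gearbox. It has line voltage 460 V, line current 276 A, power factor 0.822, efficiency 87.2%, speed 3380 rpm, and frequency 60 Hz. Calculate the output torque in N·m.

445 N·m

P_in = √3·V·I·cosφ = 1.732 × 460 × 276 × 0.822 = 180753 W
P_out = η·P_in = 0.872 × 180753 = 157617 W
n = 3380 rpm
ω = 2π×3380/60 = 354 rad/s
τ = P_out/ω = 157617/354 = 445 N·m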